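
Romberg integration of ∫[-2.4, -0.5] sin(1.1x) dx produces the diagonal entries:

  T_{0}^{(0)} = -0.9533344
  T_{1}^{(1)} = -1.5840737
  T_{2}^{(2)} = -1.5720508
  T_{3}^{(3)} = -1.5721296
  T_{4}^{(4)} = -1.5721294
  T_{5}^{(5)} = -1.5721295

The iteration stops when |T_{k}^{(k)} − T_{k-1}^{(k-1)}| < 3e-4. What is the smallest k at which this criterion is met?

|T_{1}^{(1)} − T_{0}^{(0)}| = 0.6307393 ≥ 3e-4
|T_{2}^{(2)} − T_{1}^{(1)}| = 0.0120229 ≥ 3e-4
|T_{3}^{(3)} − T_{2}^{(2)}| = 0.0000788 < 3e-4

k = 3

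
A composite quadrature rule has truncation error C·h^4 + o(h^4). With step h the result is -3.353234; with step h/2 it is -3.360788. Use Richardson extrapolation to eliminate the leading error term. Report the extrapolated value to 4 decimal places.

The leading error scales as h^4; refining by a factor of 2 reduces it by 2^4 = 16.
Extrapolated value = (16·A(h/2) − A(h)) / (16 − 1)
= (16·(-3.360788) − (-3.353234)) / 15
= -50.419374 / 15 = -3.361292

-3.3613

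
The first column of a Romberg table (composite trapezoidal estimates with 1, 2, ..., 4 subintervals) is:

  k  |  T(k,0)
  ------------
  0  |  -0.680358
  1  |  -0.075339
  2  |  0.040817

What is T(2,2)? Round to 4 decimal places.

T(1,1) = (4·(-0.075339) − (-0.680358)) / 3 = 0.126334
T(2,1) = (4·0.040817 − (-0.075339)) / 3 = 0.079536
T(2,2) = 0.079536 + (0.079536 − 0.126334)/15 = 0.076416

0.0764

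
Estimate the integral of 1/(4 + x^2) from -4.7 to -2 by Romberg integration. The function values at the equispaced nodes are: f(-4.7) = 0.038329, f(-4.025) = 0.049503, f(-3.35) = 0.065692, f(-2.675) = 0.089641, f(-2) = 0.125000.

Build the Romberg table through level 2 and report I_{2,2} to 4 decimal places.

I_{0,0} (trapezoid, 1 panel, h=2.7000): 0.220494
I_{1,0} (trapezoid, 2 panels, h=1.3500): 0.198931
I_{2,0} (trapezoid, 4 panels, h=0.6750): 0.193388
I_{1,1} = 0.198931 + (0.198931 − 0.220494)/3 = 0.191743
I_{2,1} = 0.193388 + (0.193388 − 0.198931)/3 = 0.191540
I_{2,2} = 0.191540 + (0.191540 − 0.191743)/15 = 0.191526

0.1915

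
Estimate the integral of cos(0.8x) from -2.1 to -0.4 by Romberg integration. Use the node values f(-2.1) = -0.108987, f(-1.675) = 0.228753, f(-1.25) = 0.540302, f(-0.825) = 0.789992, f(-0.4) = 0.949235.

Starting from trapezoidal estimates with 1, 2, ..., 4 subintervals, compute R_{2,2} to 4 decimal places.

R_{0,0} (trapezoid, 1 panel, h=1.7000): 0.714211
R_{1,0} (trapezoid, 2 panels, h=0.8500): 0.816362
R_{2,0} (trapezoid, 4 panels, h=0.4250): 0.841148
R_{1,1} = 0.816362 + (0.816362 − 0.714211)/3 = 0.850412
R_{2,1} = 0.841148 + (0.841148 − 0.816362)/3 = 0.849410
R_{2,2} = 0.849410 + (0.849410 − 0.850412)/15 = 0.849343

0.8493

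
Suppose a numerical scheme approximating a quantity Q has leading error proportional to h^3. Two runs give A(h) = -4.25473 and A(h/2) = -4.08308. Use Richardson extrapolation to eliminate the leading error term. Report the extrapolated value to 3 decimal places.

-4.059

Extrapolated value = (8·A(h/2) − A(h)) / (8 − 1)
= (8·(-4.08308) − (-4.25473)) / 7
= -28.40991 / 7 = -4.05856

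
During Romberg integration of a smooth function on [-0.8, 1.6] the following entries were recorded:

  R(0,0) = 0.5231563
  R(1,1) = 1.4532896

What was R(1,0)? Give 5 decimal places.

1.22076

From R(1,1) = (4·R(1,0) − R(0,0))/3, solve for R(1,0):
4·R(1,0) = 3·1.4532896 + 0.5231563 = 4.8830251
R(1,0) = 1.2207563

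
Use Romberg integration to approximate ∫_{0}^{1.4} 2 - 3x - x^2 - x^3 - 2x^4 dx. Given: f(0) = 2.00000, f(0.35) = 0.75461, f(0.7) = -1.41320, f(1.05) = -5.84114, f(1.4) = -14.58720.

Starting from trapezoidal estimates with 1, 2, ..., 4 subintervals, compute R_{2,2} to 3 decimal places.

-4.166

R_{0,0} (trapezoid, 1 panel, h=1.4000): -8.81104
R_{1,0} (trapezoid, 2 panels, h=0.7000): -5.39476
R_{2,0} (trapezoid, 4 panels, h=0.3500): -4.47767
R_{1,1} = -5.39476 + (-5.39476 − (-8.81104))/3 = -4.25600
R_{2,1} = -4.47767 + (-4.47767 − (-5.39476))/3 = -4.17197
R_{2,2} = -4.17197 + (-4.17197 − (-4.25600))/15 = -4.16637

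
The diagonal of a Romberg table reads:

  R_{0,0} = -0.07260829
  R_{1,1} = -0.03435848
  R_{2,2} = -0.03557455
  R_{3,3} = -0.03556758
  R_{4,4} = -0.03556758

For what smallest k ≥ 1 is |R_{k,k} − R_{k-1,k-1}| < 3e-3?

|R_{1,1} − R_{0,0}| = 0.03824981 ≥ 3e-3
|R_{2,2} − R_{1,1}| = 0.00121607 < 3e-3

k = 2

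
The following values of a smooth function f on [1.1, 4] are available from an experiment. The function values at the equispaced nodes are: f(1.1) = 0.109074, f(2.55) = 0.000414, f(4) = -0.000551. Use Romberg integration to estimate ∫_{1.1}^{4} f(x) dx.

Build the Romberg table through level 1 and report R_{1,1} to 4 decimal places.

R_{0,0} (trapezoid, 1 panel, h=2.9000): 0.157358
R_{1,0} (trapezoid, 2 panels, h=1.4500): 0.079279
R_{1,1} = 0.079279 + (0.079279 − 0.157358)/3 = 0.053253

0.0533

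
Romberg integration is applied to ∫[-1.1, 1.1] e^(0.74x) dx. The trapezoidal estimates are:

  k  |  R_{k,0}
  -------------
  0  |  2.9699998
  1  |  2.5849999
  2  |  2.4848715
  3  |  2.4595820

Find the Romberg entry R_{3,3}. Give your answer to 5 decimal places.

R_{1,1} = (4·2.5849999 − 2.9699998) / 3 = 2.4566666
R_{2,1} = (4·2.4848715 − 2.5849999) / 3 = 2.4514954
R_{3,1} = (4·2.4595820 − 2.4848715) / 3 = 2.4511522
R_{2,2} = 2.4514954 + (2.4514954 − 2.4566666)/15 = 2.4511507
R_{3,2} = (16·2.4511522 − 2.4514954) / 15 = 2.4511293
R_{3,3} = (64·2.4511293 − 2.4511507) / 63 = 2.4511290
(Column j=1 coincides with Simpson's rule on the same nodes.)

2.45113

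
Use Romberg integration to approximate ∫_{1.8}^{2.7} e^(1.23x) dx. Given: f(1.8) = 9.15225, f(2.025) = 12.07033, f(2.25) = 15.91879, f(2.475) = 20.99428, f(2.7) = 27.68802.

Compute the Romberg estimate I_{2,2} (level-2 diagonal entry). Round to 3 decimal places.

I_{0,0} (trapezoid, 1 panel, h=0.9000): 16.57812
I_{1,0} (trapezoid, 2 panels, h=0.4500): 15.45252
I_{2,0} (trapezoid, 4 panels, h=0.2250): 15.16580
I_{1,1} = 15.45252 + (15.45252 − 16.57812)/3 = 15.07732
I_{2,1} = 15.16580 + (15.16580 − 15.45252)/3 = 15.07023
I_{2,2} = 15.07023 + (15.07023 − 15.07732)/15 = 15.06976

15.070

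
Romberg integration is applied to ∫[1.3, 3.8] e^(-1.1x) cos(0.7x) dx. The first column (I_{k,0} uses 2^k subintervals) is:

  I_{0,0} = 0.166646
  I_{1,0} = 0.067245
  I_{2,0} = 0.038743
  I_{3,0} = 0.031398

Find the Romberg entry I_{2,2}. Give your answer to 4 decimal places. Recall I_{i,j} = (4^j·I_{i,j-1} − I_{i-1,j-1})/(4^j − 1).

0.0289

Richardson extrapolation on the trapezoidal column (denominator 4−1=3):
I_{1,1} = (4·0.067245 − 0.166646) / 3 = 0.034111
I_{2,1} = (4·0.038743 − 0.067245) / 3 = 0.029242
I_{2,2} = 0.029242 + (0.029242 − 0.034111)/15 = 0.028917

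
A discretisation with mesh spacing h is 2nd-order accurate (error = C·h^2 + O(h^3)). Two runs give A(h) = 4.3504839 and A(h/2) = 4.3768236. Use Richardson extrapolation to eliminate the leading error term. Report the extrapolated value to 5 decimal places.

Extrapolated value = (4·A(h/2) − A(h)) / (4 − 1)
= (4·4.3768236 − 4.3504839) / 3
= 13.1568105 / 3 = 4.3856035

4.38560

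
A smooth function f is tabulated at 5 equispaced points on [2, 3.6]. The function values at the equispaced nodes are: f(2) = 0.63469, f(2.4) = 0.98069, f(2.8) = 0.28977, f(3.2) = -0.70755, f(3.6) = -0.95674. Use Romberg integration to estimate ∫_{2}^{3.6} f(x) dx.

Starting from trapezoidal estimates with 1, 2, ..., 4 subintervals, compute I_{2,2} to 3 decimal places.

I_{0,0} (trapezoid, 1 panel, h=1.6000): -0.25764
I_{1,0} (trapezoid, 2 panels, h=0.8000): 0.10300
I_{2,0} (trapezoid, 4 panels, h=0.4000): 0.16075
I_{1,1} = 0.10300 + (0.10300 − (-0.25764))/3 = 0.22321
I_{2,1} = 0.16075 + (0.16075 − 0.10300)/3 = 0.18000
I_{2,2} = 0.18000 + (0.18000 − 0.22321)/15 = 0.17712

0.177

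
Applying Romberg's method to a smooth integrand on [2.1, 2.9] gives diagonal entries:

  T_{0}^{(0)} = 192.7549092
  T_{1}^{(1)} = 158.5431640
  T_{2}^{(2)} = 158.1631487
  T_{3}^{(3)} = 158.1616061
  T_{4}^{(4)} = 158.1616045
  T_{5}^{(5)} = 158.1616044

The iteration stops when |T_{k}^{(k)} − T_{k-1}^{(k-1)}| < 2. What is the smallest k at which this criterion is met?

|T_{1}^{(1)} − T_{0}^{(0)}| = 34.2117452 ≥ 2
|T_{2}^{(2)} − T_{1}^{(1)}| = 0.3800153 < 2

k = 2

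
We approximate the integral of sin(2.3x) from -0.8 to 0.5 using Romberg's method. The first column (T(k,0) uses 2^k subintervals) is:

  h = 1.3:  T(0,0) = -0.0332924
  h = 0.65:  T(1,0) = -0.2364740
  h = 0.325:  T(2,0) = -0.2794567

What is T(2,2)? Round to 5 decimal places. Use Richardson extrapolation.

-0.29309

T(1,1) = (4·(-0.2364740) − (-0.0332924)) / 3 = -0.3042012
T(2,1) = -0.2794567 + (-0.2794567 − (-0.2364740))/3 = -0.2937843
T(2,2) = (16·(-0.2937843) − (-0.3042012)) / 15 = -0.2930898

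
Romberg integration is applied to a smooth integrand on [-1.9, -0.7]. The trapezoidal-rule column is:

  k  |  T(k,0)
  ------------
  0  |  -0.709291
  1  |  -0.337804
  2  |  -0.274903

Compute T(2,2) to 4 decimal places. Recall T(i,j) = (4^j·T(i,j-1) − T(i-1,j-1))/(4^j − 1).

-0.2566

Richardson extrapolation on the trapezoidal column (denominator 4−1=3):
T(1,1) = -0.337804 + (-0.337804 − (-0.709291))/3 = -0.213975
T(2,1) = -0.274903 + (-0.274903 − (-0.337804))/3 = -0.253936
T(2,2) = (16·(-0.253936) − (-0.213975)) / 15 = -0.256600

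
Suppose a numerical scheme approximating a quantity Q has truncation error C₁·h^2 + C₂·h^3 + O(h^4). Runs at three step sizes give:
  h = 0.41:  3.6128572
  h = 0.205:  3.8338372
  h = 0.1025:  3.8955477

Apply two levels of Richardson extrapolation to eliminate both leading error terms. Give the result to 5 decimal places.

First eliminate the h^2 term (factor 2^2 = 4):
  B₁ = (4·3.8338372 − 3.6128572)/3 = 3.9074972
  B₂ = (4·3.8955477 − 3.8338372)/3 = 3.9161179
Then eliminate the h^3 term (factor 2^3 = 8):
  (8·3.9161179 − 3.9074972)/7 = 3.9173494

3.91735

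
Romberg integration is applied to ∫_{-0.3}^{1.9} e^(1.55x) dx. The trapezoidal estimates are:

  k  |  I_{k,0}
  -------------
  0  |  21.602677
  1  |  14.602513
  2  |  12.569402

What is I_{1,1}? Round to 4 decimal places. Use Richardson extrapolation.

12.2691

I_{1,1} = (4·14.602513 − 21.602677) / 3 = 12.269125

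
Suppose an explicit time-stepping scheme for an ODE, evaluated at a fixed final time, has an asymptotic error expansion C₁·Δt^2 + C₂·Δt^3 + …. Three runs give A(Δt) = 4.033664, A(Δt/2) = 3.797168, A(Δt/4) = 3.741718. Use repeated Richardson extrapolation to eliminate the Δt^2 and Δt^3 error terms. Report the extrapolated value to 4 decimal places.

First eliminate the Δt^2 term (factor 2^2 = 4):
  B₁ = (4·3.797168 − 4.033664)/3 = 3.718336
  B₂ = (4·3.741718 − 3.797168)/3 = 3.723235
Then eliminate the Δt^3 term (factor 2^3 = 8):
  (8·3.723235 − 3.718336)/7 = 3.723935

3.7239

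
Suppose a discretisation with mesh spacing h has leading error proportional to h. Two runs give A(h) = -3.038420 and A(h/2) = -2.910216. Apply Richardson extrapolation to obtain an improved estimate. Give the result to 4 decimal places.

Extrapolated value = (2·A(h/2) − A(h)) / (2 − 1)
= (2·(-2.910216) − (-3.038420)) / 1
= -2.782012 / 1 = -2.782012

-2.7820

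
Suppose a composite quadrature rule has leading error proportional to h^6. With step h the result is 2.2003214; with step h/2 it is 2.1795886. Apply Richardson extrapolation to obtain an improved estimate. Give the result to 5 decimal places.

2.17926

The leading error scales as h^6; refining by a factor of 2 reduces it by 2^6 = 64.
Extrapolated value = (64·A(h/2) − A(h)) / (64 − 1)
= (64·2.1795886 − 2.2003214) / 63
= 137.2933490 / 63 = 2.1792595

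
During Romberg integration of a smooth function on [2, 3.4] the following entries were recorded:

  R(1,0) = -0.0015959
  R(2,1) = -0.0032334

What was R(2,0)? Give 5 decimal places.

-0.00282

From R(2,1) = (4·R(2,0) − R(1,0))/3, solve for R(2,0):
4·R(2,0) = 3·(-0.0032334) + (-0.0015959) = -0.0112961
R(2,0) = -0.0028240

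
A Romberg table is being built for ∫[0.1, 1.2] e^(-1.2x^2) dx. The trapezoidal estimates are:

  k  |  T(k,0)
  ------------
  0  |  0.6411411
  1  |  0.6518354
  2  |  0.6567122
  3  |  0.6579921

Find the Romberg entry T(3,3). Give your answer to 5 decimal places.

0.65842

Richardson extrapolation on the trapezoidal column (denominator 4−1=3):
T(1,1) = 0.6518354 + (0.6518354 − 0.6411411)/3 = 0.6554002
T(2,1) = 0.6567122 + (0.6567122 − 0.6518354)/3 = 0.6583378
T(3,1) = 0.6579921 + (0.6579921 − 0.6567122)/3 = 0.6584187
T(2,2) = 0.6583378 + (0.6583378 − 0.6554002)/15 = 0.6585336
T(3,2) = (16·0.6584187 − 0.6583378) / 15 = 0.6584241
T(3,3) = (64·0.6584241 − 0.6585336) / 63 = 0.6584224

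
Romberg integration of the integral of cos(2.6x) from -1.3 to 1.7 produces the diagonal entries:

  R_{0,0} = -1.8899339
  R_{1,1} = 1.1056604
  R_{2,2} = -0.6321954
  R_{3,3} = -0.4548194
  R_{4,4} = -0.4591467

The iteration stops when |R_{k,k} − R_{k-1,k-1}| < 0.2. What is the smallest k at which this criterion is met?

|R_{1,1} − R_{0,0}| = 2.9955943 ≥ 0.2
|R_{2,2} − R_{1,1}| = 1.7378558 ≥ 0.2
|R_{3,3} − R_{2,2}| = 0.1773760 < 0.2

k = 3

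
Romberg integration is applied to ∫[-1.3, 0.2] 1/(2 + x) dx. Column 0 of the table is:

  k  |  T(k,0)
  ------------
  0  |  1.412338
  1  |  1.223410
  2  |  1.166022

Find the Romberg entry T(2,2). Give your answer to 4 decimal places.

Richardson extrapolation on the trapezoidal column (denominator 4−1=3):
T(1,1) = (4·1.223410 − 1.412338) / 3 = 1.160434
T(2,1) = 1.166022 + (1.166022 − 1.223410)/3 = 1.146893
T(2,2) = (16·1.146893 − 1.160434) / 15 = 1.145990

1.1460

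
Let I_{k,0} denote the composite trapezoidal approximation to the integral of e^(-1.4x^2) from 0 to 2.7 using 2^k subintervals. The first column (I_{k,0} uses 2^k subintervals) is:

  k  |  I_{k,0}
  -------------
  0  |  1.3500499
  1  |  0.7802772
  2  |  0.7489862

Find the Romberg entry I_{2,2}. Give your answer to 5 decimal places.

0.74844

Richardson extrapolation on the trapezoidal column (denominator 4−1=3):
I_{1,1} = 0.7802772 + (0.7802772 − 1.3500499)/3 = 0.5903530
I_{2,1} = 0.7489862 + (0.7489862 − 0.7802772)/3 = 0.7385559
I_{2,2} = (16·0.7385559 − 0.5903530) / 15 = 0.7484361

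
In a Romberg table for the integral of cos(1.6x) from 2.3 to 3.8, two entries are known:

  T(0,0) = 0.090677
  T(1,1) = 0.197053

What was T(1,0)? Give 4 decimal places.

From T(1,1) = (4·T(1,0) − T(0,0))/3, solve for T(1,0):
4·T(1,0) = 3·0.197053 + 0.090677 = 0.681836
T(1,0) = 0.170459

0.1705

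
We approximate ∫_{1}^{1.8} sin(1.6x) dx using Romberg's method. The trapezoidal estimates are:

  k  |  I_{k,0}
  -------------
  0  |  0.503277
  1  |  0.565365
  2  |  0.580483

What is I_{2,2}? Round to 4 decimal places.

Richardson extrapolation on the trapezoidal column (denominator 4−1=3):
I_{1,1} = 0.565365 + (0.565365 − 0.503277)/3 = 0.586061
I_{2,1} = (4·0.580483 − 0.565365) / 3 = 0.585522
I_{2,2} = 0.585522 + (0.585522 − 0.586061)/15 = 0.585486
(Column j=1 coincides with Simpson's rule on the same nodes.)

0.5855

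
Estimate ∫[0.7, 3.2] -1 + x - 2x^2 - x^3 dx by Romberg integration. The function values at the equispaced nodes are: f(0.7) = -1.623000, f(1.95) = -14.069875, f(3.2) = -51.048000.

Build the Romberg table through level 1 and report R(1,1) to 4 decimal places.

-45.3960

R(0,0) (trapezoid, 1 panel, h=2.5000): -65.838750
R(1,0) (trapezoid, 2 panels, h=1.2500): -50.506719
R(1,1) = -50.506719 + (-50.506719 − (-65.838750))/3 = -45.396042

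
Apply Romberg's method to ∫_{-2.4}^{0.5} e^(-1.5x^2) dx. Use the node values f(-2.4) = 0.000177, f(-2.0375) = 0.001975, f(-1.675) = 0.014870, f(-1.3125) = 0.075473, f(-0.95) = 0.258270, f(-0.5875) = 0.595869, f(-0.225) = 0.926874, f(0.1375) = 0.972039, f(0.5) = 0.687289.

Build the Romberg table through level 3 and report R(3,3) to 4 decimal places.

1.1652

R(0,0) (trapezoid, 1 panel, h=2.9000): 0.996826
R(1,0) (trapezoid, 2 panels, h=1.4500): 0.872904
R(2,0) (trapezoid, 4 panels, h=0.7250): 1.119217
R(3,0) (trapezoid, 8 panels, h=0.3625): 1.156050
R(1,1) = 0.872904 + (0.872904 − 0.996826)/3 = 0.831597
R(2,1) = 1.119217 + (1.119217 − 0.872904)/3 = 1.201321
R(3,1) = 1.156050 + (1.156050 − 1.119217)/3 = 1.168328
R(2,2) = 1.201321 + (1.201321 − 0.831597)/15 = 1.225969
R(3,2) = 1.168328 + (1.168328 − 1.201321)/15 = 1.166128
R(3,3) = 1.166128 + (1.166128 − 1.225969)/63 = 1.165178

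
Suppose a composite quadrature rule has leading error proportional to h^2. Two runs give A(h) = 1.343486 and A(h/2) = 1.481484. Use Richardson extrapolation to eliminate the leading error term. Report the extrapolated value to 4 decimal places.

Extrapolated value = (4·A(h/2) − A(h)) / (4 − 1)
= (4·1.481484 − 1.343486) / 3
= 4.582450 / 3 = 1.527483

1.5275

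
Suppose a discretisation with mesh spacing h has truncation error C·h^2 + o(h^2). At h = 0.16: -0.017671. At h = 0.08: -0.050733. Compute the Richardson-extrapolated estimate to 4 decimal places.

The leading error scales as h^2; refining by a factor of 2 reduces it by 2^2 = 4.
Extrapolated value = (4·A(h/2) − A(h)) / (4 − 1)
= (4·(-0.050733) − (-0.017671)) / 3
= -0.185261 / 3 = -0.061754

-0.0618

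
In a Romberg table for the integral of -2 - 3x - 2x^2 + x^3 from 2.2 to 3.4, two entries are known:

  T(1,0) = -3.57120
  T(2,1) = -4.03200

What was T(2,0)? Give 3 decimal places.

-3.917

From T(2,1) = (4·T(2,0) − T(1,0))/3, solve for T(2,0):
4·T(2,0) = 3·(-4.03200) + (-3.57120) = -15.66720
T(2,0) = -3.91680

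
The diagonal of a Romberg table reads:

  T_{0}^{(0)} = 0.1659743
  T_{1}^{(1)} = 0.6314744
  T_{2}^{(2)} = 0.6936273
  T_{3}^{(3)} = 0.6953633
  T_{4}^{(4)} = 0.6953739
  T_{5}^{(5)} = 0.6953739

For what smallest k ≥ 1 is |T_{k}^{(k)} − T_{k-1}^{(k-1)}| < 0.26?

k = 2

|T_{1}^{(1)} − T_{0}^{(0)}| = 0.4655001 ≥ 0.26
|T_{2}^{(2)} − T_{1}^{(1)}| = 0.0621529 < 0.26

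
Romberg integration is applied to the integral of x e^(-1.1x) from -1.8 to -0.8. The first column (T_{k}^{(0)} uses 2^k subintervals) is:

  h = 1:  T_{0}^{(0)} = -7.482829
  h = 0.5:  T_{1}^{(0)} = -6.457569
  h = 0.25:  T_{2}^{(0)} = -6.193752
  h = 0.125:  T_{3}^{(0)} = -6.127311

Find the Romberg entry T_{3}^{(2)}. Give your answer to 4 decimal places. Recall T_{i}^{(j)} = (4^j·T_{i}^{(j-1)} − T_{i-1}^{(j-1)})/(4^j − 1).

-6.1051

T_{2}^{(1)} = (4·(-6.193752) − (-6.457569)) / 3 = -6.105813
T_{3}^{(1)} = (4·(-6.127311) − (-6.193752)) / 3 = -6.105164
T_{3}^{(2)} = (16·(-6.105164) − (-6.105813)) / 15 = -6.105121
(Column j=1 coincides with Simpson's rule on the same nodes.)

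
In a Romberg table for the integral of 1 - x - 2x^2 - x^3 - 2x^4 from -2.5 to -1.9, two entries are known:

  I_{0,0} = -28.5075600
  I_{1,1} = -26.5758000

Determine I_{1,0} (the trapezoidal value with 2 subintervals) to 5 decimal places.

-27.05874

From I_{1,1} = (4·I_{1,0} − I_{0,0})/3, solve for I_{1,0}:
4·I_{1,0} = 3·(-26.5758000) + (-28.5075600) = -108.2349600
I_{1,0} = -27.0587400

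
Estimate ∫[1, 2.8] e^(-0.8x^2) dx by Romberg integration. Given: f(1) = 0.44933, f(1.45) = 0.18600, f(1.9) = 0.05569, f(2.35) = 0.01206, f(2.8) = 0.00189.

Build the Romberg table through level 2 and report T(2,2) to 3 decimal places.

T(0,0) (trapezoid, 1 panel, h=1.8000): 0.40610
T(1,0) (trapezoid, 2 panels, h=0.9000): 0.25317
T(2,0) (trapezoid, 4 panels, h=0.4500): 0.21571
T(1,1) = 0.25317 + (0.25317 − 0.40610)/3 = 0.20219
T(2,1) = 0.21571 + (0.21571 − 0.25317)/3 = 0.20322
T(2,2) = 0.20322 + (0.20322 − 0.20219)/15 = 0.20329

0.203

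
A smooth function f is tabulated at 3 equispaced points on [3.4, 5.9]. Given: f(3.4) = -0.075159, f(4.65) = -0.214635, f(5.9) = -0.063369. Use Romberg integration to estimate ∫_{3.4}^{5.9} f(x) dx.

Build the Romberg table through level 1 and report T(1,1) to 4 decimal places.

-0.4154

T(0,0) (trapezoid, 1 panel, h=2.5000): -0.173160
T(1,0) (trapezoid, 2 panels, h=1.2500): -0.354874
T(1,1) = -0.354874 + (-0.354874 − (-0.173160))/3 = -0.415445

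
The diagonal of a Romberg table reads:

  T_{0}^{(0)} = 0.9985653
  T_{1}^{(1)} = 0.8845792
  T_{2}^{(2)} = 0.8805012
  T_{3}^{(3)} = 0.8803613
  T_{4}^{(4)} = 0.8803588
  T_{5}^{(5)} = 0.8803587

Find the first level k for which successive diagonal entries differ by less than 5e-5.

|T_{1}^{(1)} − T_{0}^{(0)}| = 0.1139861 ≥ 5e-5
|T_{2}^{(2)} − T_{1}^{(1)}| = 0.0040780 ≥ 5e-5
|T_{3}^{(3)} − T_{2}^{(2)}| = 0.0001399 ≥ 5e-5
|T_{4}^{(4)} − T_{3}^{(3)}| = 0.0000025 < 5e-5

k = 4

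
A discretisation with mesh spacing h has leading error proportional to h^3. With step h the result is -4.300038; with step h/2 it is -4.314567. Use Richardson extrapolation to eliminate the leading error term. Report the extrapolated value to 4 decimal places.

The leading error scales as h^3; refining by a factor of 2 reduces it by 2^3 = 8.
Extrapolated value = (8·A(h/2) − A(h)) / (8 − 1)
= (8·(-4.314567) − (-4.300038)) / 7
= -30.216498 / 7 = -4.316643

-4.3166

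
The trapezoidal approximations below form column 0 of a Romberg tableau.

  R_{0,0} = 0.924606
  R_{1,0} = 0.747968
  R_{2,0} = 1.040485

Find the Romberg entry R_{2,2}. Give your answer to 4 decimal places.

Richardson extrapolation on the trapezoidal column (denominator 4−1=3):
R_{1,1} = 0.747968 + (0.747968 − 0.924606)/3 = 0.689089
R_{2,1} = (4·1.040485 − 0.747968) / 3 = 1.137991
R_{2,2} = (16·1.137991 − 0.689089) / 15 = 1.167918

1.1679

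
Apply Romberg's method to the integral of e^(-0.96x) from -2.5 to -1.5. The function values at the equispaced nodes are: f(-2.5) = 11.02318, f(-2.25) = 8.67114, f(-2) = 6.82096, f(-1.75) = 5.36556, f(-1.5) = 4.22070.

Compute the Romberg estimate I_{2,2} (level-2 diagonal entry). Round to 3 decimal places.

I_{0,0} (trapezoid, 1 panel, h=1.0000): 7.62194
I_{1,0} (trapezoid, 2 panels, h=0.5000): 7.22145
I_{2,0} (trapezoid, 4 panels, h=0.2500): 7.11990
I_{1,1} = 7.22145 + (7.22145 − 7.62194)/3 = 7.08795
I_{2,1} = 7.11990 + (7.11990 − 7.22145)/3 = 7.08605
I_{2,2} = 7.08605 + (7.08605 − 7.08795)/15 = 7.08592

7.086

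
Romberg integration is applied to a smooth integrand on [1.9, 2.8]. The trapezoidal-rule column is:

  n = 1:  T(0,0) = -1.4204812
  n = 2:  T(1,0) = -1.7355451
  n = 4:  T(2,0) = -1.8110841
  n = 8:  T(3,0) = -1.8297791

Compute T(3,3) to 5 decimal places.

T(1,1) = -1.7355451 + (-1.7355451 − (-1.4204812))/3 = -1.8405664
T(2,1) = -1.8110841 + (-1.8110841 − (-1.7355451))/3 = -1.8362638
T(3,1) = (4·(-1.8297791) − (-1.8110841)) / 3 = -1.8360108
T(2,2) = (16·(-1.8362638) − (-1.8405664)) / 15 = -1.8359770
T(3,2) = (16·(-1.8360108) − (-1.8362638)) / 15 = -1.8359939
T(3,3) = (64·(-1.8359939) − (-1.8359770)) / 63 = -1.8359942

-1.83599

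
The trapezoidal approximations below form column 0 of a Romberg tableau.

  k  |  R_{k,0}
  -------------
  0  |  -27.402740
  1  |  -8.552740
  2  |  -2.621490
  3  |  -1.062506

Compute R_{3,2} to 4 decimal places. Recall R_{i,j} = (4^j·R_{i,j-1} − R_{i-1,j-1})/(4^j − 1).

-0.5361

Richardson extrapolation on the trapezoidal column (denominator 4−1=3):
R_{2,1} = -2.621490 + (-2.621490 − (-8.552740))/3 = -0.644407
R_{3,1} = (4·(-1.062506) − (-2.621490)) / 3 = -0.542845
R_{3,2} = -0.542845 + (-0.542845 − (-0.644407))/15 = -0.536074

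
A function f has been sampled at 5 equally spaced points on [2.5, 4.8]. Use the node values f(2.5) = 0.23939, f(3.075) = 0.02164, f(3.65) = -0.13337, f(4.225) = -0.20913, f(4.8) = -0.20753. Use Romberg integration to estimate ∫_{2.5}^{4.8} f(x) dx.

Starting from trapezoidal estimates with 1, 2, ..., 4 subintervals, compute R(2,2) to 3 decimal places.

R(0,0) (trapezoid, 1 panel, h=2.3000): 0.03664
R(1,0) (trapezoid, 2 panels, h=1.1500): -0.13506
R(2,0) (trapezoid, 4 panels, h=0.5750): -0.17533
R(1,1) = -0.13506 + (-0.13506 − 0.03664)/3 = -0.19229
R(2,1) = -0.17533 + (-0.17533 − (-0.13506))/3 = -0.18875
R(2,2) = -0.18875 + (-0.18875 − (-0.19229))/15 = -0.18851

-0.189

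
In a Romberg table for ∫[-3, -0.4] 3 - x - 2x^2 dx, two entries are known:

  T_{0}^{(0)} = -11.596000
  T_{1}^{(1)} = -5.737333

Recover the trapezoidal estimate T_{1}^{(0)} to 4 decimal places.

From T_{1}^{(1)} = (4·T_{1}^{(0)} − T_{0}^{(0)})/3, solve for T_{1}^{(0)}:
4·T_{1}^{(0)} = 3·(-5.737333) + (-11.596000) = -28.807999
T_{1}^{(0)} = -7.202000

-7.2020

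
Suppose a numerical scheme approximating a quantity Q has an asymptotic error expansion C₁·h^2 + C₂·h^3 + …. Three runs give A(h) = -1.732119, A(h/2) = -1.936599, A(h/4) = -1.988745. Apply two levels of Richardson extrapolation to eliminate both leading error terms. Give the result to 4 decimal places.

First eliminate the h^2 term (factor 2^2 = 4):
  B₁ = (4·(-1.936599) − (-1.732119))/3 = -2.004759
  B₂ = (4·(-1.988745) − (-1.936599))/3 = -2.006127
Then eliminate the h^3 term (factor 2^3 = 8):
  (8·(-2.006127) − (-2.004759))/7 = -2.006322

-2.0063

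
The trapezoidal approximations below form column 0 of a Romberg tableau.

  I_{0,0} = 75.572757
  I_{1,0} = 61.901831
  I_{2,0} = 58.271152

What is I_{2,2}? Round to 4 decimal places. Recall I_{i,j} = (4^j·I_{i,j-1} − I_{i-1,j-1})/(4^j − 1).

57.0420

Richardson extrapolation on the trapezoidal column (denominator 4−1=3):
I_{1,1} = (4·61.901831 − 75.572757) / 3 = 57.344856
I_{2,1} = (4·58.271152 − 61.901831) / 3 = 57.060926
I_{2,2} = (16·57.060926 − 57.344856) / 15 = 57.041997
(Column j=1 coincides with Simpson's rule on the same nodes.)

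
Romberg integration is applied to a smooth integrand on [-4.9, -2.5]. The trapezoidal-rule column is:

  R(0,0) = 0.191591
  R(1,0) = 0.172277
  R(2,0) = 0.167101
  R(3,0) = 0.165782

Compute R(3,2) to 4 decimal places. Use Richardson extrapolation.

0.1653

R(2,1) = (4·0.167101 − 0.172277) / 3 = 0.165376
R(3,1) = 0.165782 + (0.165782 − 0.167101)/3 = 0.165342
R(3,2) = 0.165342 + (0.165342 − 0.165376)/15 = 0.165340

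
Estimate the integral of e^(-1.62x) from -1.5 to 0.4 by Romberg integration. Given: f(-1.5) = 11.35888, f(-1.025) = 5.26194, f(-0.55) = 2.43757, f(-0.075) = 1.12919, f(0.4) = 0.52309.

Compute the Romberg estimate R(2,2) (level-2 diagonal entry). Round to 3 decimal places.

6.691

R(0,0) (trapezoid, 1 panel, h=1.9000): 11.28787
R(1,0) (trapezoid, 2 panels, h=0.9500): 7.95963
R(2,0) (trapezoid, 4 panels, h=0.4750): 7.01560
R(1,1) = 7.95963 + (7.95963 − 11.28787)/3 = 6.85022
R(2,1) = 7.01560 + (7.01560 − 7.95963)/3 = 6.70092
R(2,2) = 6.70092 + (6.70092 − 6.85022)/15 = 6.69097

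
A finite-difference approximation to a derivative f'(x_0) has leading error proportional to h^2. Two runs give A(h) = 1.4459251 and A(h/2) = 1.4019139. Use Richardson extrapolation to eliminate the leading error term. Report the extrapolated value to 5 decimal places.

1.38724

The leading error scales as h^2; refining by a factor of 2 reduces it by 2^2 = 4.
Extrapolated value = (4·A(h/2) − A(h)) / (4 − 1)
= (4·1.4019139 − 1.4459251) / 3
= 4.1617305 / 3 = 1.3872435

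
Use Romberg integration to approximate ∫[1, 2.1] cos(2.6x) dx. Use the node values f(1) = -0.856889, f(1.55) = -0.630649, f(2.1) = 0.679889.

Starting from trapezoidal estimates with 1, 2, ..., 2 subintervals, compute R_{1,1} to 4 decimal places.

R_{0,0} (trapezoid, 1 panel, h=1.1000): -0.097350
R_{1,0} (trapezoid, 2 panels, h=0.5500): -0.395532
R_{1,1} = -0.395532 + (-0.395532 − (-0.097350))/3 = -0.494926

-0.4949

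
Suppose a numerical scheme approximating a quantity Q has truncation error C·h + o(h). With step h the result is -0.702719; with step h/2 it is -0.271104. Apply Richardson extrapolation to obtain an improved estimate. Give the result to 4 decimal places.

0.1605

The leading error scales as h; refining by a factor of 2 reduces it by 2^1 = 2.
Extrapolated value = (2·A(h/2) − A(h)) / (2 − 1)
= (2·(-0.271104) − (-0.702719)) / 1
= 0.160511 / 1 = 0.160511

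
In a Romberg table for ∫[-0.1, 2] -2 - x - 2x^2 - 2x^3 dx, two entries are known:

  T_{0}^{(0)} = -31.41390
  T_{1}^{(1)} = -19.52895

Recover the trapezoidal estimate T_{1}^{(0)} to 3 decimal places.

-22.500

From T_{1}^{(1)} = (4·T_{1}^{(0)} − T_{0}^{(0)})/3, solve for T_{1}^{(0)}:
4·T_{1}^{(0)} = 3·(-19.52895) + (-31.41390) = -90.00075
T_{1}^{(0)} = -22.50019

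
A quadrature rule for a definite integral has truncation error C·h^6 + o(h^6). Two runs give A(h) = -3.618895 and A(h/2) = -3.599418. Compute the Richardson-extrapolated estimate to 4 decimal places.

The leading error scales as h^6; refining by a factor of 2 reduces it by 2^6 = 64.
Extrapolated value = (64·A(h/2) − A(h)) / (64 − 1)
= (64·(-3.599418) − (-3.618895)) / 63
= -226.743857 / 63 = -3.599109

-3.5991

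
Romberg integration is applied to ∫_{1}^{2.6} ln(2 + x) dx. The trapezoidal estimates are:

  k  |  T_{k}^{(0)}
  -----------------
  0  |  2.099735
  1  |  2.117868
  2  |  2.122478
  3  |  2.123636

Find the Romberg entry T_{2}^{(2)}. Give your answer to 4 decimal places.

Richardson extrapolation on the trapezoidal column (denominator 4−1=3):
T_{1}^{(1)} = (4·2.117868 − 2.099735) / 3 = 2.123912
T_{2}^{(1)} = (4·2.122478 − 2.117868) / 3 = 2.124015
T_{2}^{(2)} = (16·2.124015 − 2.123912) / 15 = 2.124022

2.1240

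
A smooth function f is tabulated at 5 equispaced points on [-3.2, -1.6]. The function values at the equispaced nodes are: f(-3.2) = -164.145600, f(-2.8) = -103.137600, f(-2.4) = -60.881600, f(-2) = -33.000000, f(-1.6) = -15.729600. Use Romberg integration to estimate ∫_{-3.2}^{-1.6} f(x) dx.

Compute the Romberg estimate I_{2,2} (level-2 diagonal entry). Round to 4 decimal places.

-112.8197

I_{0,0} (trapezoid, 1 panel, h=1.6000): -143.900160
I_{1,0} (trapezoid, 2 panels, h=0.8000): -120.655360
I_{2,0} (trapezoid, 4 panels, h=0.4000): -114.782720
I_{1,1} = -120.655360 + (-120.655360 − (-143.900160))/3 = -112.907093
I_{2,1} = -114.782720 + (-114.782720 − (-120.655360))/3 = -112.825173
I_{2,2} = -112.825173 + (-112.825173 − (-112.907093))/15 = -112.819712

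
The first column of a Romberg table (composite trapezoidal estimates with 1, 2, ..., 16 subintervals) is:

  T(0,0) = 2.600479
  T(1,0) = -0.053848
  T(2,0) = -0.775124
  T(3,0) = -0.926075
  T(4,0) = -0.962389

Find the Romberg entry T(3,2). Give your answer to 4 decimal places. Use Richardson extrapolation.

-0.9738

T(2,1) = (4·(-0.775124) − (-0.053848)) / 3 = -1.015549
T(3,1) = -0.926075 + (-0.926075 − (-0.775124))/3 = -0.976392
T(3,2) = (16·(-0.976392) − (-1.015549)) / 15 = -0.973782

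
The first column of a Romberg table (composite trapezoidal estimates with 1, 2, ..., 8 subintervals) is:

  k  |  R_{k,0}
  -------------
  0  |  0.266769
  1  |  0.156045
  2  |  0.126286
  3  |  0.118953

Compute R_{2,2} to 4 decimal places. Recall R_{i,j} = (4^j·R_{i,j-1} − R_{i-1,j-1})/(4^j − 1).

Richardson extrapolation on the trapezoidal column (denominator 4−1=3):
R_{1,1} = 0.156045 + (0.156045 − 0.266769)/3 = 0.119137
R_{2,1} = 0.126286 + (0.126286 − 0.156045)/3 = 0.116366
R_{2,2} = 0.116366 + (0.116366 − 0.119137)/15 = 0.116181

0.1162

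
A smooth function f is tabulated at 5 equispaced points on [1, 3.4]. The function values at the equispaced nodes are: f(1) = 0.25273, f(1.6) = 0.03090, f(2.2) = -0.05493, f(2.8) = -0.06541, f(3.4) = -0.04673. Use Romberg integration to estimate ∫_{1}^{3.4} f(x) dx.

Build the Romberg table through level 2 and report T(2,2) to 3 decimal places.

-0.009

T(0,0) (trapezoid, 1 panel, h=2.4000): 0.24720
T(1,0) (trapezoid, 2 panels, h=1.2000): 0.05768
T(2,0) (trapezoid, 4 panels, h=0.6000): 0.00814
T(1,1) = 0.05768 + (0.05768 − 0.24720)/3 = -0.00549
T(2,1) = 0.00814 + (0.00814 − 0.05768)/3 = -0.00837
T(2,2) = -0.00837 + (-0.00837 − (-0.00549))/15 = -0.00856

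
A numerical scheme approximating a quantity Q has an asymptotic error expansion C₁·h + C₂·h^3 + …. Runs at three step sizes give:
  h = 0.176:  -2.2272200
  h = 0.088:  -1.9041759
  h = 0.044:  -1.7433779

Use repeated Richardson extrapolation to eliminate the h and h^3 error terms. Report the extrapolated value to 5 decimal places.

-1.58279

First eliminate the h term (factor 2^1 = 2):
  B₁ = (2·(-1.9041759) − (-2.2272200))/1 = -1.5811318
  B₂ = (2·(-1.7433779) − (-1.9041759))/1 = -1.5825799
Then eliminate the h^3 term (factor 2^3 = 8):
  (8·(-1.5825799) − (-1.5811318))/7 = -1.5827868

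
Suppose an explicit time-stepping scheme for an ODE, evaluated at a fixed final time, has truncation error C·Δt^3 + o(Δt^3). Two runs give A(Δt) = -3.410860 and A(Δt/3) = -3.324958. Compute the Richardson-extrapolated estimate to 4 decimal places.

Extrapolated value = (27·A(Δt/3) − A(Δt)) / (27 − 1)
= (27·(-3.324958) − (-3.410860)) / 26
= -86.363006 / 26 = -3.321654

-3.3217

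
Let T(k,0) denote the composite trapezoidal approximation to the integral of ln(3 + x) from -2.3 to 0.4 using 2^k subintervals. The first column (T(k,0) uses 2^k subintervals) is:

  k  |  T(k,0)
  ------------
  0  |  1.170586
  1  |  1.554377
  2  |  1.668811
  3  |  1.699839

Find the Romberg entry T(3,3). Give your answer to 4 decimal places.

Richardson extrapolation on the trapezoidal column (denominator 4−1=3):
T(1,1) = (4·1.554377 − 1.170586) / 3 = 1.682307
T(2,1) = (4·1.668811 − 1.554377) / 3 = 1.706956
T(3,1) = 1.699839 + (1.699839 − 1.668811)/3 = 1.710182
T(2,2) = 1.706956 + (1.706956 − 1.682307)/15 = 1.708599
T(3,2) = (16·1.710182 − 1.706956) / 15 = 1.710397
T(3,3) = 1.710397 + (1.710397 − 1.708599)/63 = 1.710426

1.7104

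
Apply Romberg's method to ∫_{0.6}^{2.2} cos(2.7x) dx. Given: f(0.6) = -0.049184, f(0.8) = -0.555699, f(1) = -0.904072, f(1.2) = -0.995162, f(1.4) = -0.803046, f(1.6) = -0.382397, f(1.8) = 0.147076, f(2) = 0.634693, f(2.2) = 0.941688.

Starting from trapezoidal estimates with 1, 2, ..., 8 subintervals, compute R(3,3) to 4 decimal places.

-0.4946

R(0,0) (trapezoid, 1 panel, h=1.6000): 0.714003
R(1,0) (trapezoid, 2 panels, h=0.8000): -0.285435
R(2,0) (trapezoid, 4 panels, h=0.4000): -0.445516
R(3,0) (trapezoid, 8 panels, h=0.2000): -0.482471
R(1,1) = -0.285435 + (-0.285435 − 0.714003)/3 = -0.618581
R(2,1) = -0.445516 + (-0.445516 − (-0.285435))/3 = -0.498876
R(3,1) = -0.482471 + (-0.482471 − (-0.445516))/3 = -0.494789
R(2,2) = -0.498876 + (-0.498876 − (-0.618581))/15 = -0.490896
R(3,2) = -0.494789 + (-0.494789 − (-0.498876))/15 = -0.494517
R(3,3) = -0.494517 + (-0.494517 − (-0.490896))/63 = -0.494574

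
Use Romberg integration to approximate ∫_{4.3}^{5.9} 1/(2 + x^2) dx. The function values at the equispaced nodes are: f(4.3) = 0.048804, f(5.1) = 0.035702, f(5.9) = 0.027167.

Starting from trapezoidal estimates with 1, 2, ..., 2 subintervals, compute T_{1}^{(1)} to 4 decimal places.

T_{0}^{(0)} (trapezoid, 1 panel, h=1.6000): 0.060777
T_{1}^{(0)} (trapezoid, 2 panels, h=0.8000): 0.058950
T_{1}^{(1)} = 0.058950 + (0.058950 − 0.060777)/3 = 0.058341

0.0583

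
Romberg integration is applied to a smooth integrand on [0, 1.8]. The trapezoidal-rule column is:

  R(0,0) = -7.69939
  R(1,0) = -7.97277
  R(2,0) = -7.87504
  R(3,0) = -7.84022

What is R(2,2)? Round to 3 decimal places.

Richardson extrapolation on the trapezoidal column (denominator 4−1=3):
R(1,1) = (4·(-7.97277) − (-7.69939)) / 3 = -8.06390
R(2,1) = -7.87504 + (-7.87504 − (-7.97277))/3 = -7.84246
R(2,2) = -7.84246 + (-7.84246 − (-8.06390))/15 = -7.82770
(Column j=1 coincides with Simpson's rule on the same nodes.)

-7.828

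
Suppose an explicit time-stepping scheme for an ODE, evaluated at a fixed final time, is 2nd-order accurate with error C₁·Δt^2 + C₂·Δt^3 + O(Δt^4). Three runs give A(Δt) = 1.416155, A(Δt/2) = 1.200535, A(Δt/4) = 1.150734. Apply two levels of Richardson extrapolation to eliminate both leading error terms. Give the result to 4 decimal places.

First eliminate the Δt^2 term (factor 2^2 = 4):
  B₁ = (4·1.200535 − 1.416155)/3 = 1.128662
  B₂ = (4·1.150734 − 1.200535)/3 = 1.134134
Then eliminate the Δt^3 term (factor 2^3 = 8):
  (8·1.134134 − 1.128662)/7 = 1.134916

1.1349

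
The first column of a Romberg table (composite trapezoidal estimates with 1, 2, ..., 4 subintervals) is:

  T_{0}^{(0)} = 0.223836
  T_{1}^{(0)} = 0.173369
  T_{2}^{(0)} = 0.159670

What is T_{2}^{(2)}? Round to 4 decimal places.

Richardson extrapolation on the trapezoidal column (denominator 4−1=3):
T_{1}^{(1)} = 0.173369 + (0.173369 − 0.223836)/3 = 0.156547
T_{2}^{(1)} = (4·0.159670 − 0.173369) / 3 = 0.155104
T_{2}^{(2)} = (16·0.155104 − 0.156547) / 15 = 0.155008

0.1550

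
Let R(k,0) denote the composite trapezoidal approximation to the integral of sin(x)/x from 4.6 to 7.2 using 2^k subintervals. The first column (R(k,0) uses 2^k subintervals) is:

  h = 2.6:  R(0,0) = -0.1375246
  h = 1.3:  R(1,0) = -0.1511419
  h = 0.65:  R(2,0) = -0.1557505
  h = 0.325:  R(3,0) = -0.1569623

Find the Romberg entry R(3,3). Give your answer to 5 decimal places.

Richardson extrapolation on the trapezoidal column (denominator 4−1=3):
R(1,1) = (4·(-0.1511419) − (-0.1375246)) / 3 = -0.1556810
R(2,1) = -0.1557505 + (-0.1557505 − (-0.1511419))/3 = -0.1572867
R(3,1) = (4·(-0.1569623) − (-0.1557505)) / 3 = -0.1573662
R(2,2) = -0.1572867 + (-0.1572867 − (-0.1556810))/15 = -0.1573937
R(3,2) = (16·(-0.1573662) − (-0.1572867)) / 15 = -0.1573715
R(3,3) = -0.1573715 + (-0.1573715 − (-0.1573937))/63 = -0.1573711

-0.15737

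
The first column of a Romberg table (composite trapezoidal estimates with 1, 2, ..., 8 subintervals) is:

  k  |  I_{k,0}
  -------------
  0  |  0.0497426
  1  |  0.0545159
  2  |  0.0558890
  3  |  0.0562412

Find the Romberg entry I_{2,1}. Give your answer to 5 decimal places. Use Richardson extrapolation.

I_{2,1} = 0.0558890 + (0.0558890 − 0.0545159)/3 = 0.0563467

0.05635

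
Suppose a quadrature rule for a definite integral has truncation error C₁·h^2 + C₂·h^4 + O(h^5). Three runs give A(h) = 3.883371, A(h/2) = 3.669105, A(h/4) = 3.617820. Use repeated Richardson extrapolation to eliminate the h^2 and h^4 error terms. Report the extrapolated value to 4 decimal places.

3.6009

First eliminate the h^2 term (factor 2^2 = 4):
  B₁ = (4·3.669105 − 3.883371)/3 = 3.597683
  B₂ = (4·3.617820 − 3.669105)/3 = 3.600725
Then eliminate the h^4 term (factor 2^4 = 16):
  (16·3.600725 − 3.597683)/15 = 3.600928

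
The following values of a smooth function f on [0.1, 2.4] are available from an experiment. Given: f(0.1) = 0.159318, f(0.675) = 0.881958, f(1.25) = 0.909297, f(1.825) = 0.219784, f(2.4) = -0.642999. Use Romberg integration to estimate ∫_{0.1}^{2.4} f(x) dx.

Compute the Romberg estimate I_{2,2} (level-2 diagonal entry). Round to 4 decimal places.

1.0933

I_{0,0} (trapezoid, 1 panel, h=2.3000): -0.556233
I_{1,0} (trapezoid, 2 panels, h=1.1500): 0.767575
I_{2,0} (trapezoid, 4 panels, h=0.5750): 1.017289
I_{1,1} = 0.767575 + (0.767575 − (-0.556233))/3 = 1.208844
I_{2,1} = 1.017289 + (1.017289 − 0.767575)/3 = 1.100527
I_{2,2} = 1.100527 + (1.100527 − 1.208844)/15 = 1.093306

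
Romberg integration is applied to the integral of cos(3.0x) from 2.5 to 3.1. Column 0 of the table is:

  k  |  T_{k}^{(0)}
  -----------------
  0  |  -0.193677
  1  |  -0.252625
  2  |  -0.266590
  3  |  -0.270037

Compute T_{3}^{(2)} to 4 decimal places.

-0.2712

Richardson extrapolation on the trapezoidal column (denominator 4−1=3):
T_{2}^{(1)} = (4·(-0.266590) − (-0.252625)) / 3 = -0.271245
T_{3}^{(1)} = -0.270037 + (-0.270037 − (-0.266590))/3 = -0.271186
T_{3}^{(2)} = -0.271186 + (-0.271186 − (-0.271245))/15 = -0.271182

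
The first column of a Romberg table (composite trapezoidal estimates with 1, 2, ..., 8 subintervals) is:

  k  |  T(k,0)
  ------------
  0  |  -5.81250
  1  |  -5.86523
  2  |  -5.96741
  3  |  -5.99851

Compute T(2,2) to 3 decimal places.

T(1,1) = (4·(-5.86523) − (-5.81250)) / 3 = -5.88281
T(2,1) = -5.96741 + (-5.96741 − (-5.86523))/3 = -6.00147
T(2,2) = (16·(-6.00147) − (-5.88281)) / 15 = -6.00938

-6.009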